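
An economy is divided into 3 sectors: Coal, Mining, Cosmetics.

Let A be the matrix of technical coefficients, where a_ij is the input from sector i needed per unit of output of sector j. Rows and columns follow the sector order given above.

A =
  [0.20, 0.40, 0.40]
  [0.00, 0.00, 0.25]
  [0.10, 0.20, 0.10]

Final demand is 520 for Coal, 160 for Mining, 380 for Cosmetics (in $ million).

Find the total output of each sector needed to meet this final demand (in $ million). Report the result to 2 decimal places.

I − A =
  [   0.80    -0.40    -0.40]
  [   0.00     1.00    -0.25]
  [  -0.10    -0.20     0.90]
Cofactors of I−A, C_ij = (−1)^(i+j)·(minor ij) (rows/columns in the sector order above):
  C_11 = (1.00)(0.90) − (-0.25)(-0.20) = 0.8500
  C_12 = −[(0.00)(0.90) − (-0.25)(-0.10)] = 0.0250
  C_13 = (0.00)(-0.20) − (1.00)(-0.10) = 0.1000
  C_21 = −[(-0.40)(0.90) − (-0.40)(-0.20)] = 0.4400
  C_22 = (0.80)(0.90) − (-0.40)(-0.10) = 0.6800
  C_23 = −[(0.80)(-0.20) − (-0.40)(-0.10)] = 0.2000
  C_31 = (-0.40)(-0.25) − (-0.40)(1.00) = 0.5000
  C_32 = −[(0.80)(-0.25) − (-0.40)(0.00)] = 0.2000
  C_33 = (0.80)(1.00) − (-0.40)(0.00) = 0.8000
det(I−A) = Σ_j (I−A)_1j·C_1j = (0.80)(0.8500) + (-0.40)(0.0250) + (-0.40)(0.1000) = 0.6300
adj(I−A) = Cᵀ =
  [ 0.8500   0.4400   0.5000]
  [ 0.0250   0.6800   0.2000]
  [ 0.1000   0.2000   0.8000]
(I − A)⁻¹ = adj(I−A) / det(I−A) ≈
  [   1.3492     0.6984     0.7937]
  [   0.0397     1.0794     0.3175]
  [   0.1587     0.3175     1.2698]
x = (I − A)⁻¹ d = adj(I−A)·d / det(I−A), with det(I−A) = 0.6300:
  x_1 = (0.8500·520 + 0.4400·160 + 0.5000·380) / 0.6300 = 702.40 / 0.6300 ≈ 1114.92
  x_2 = (0.0250·520 + 0.6800·160 + 0.2000·380) / 0.6300 = 197.80 / 0.6300 ≈ 313.97
  x_3 = (0.1000·520 + 0.2000·160 + 0.8000·380) / 0.6300 = 388.00 / 0.6300 ≈ 615.87

x_1 = 1114.92, x_2 = 313.97, x_3 = 615.87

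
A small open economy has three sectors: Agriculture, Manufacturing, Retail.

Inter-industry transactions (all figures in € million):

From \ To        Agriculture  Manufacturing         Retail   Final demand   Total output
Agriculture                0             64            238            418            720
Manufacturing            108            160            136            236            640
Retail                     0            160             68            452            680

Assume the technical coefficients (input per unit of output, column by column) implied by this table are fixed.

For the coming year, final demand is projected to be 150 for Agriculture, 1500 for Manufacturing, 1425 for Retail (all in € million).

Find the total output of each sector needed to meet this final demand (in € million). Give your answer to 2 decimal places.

x_A = 1274.39, x_M = 2891.27, x_R = 2386.46

Technical coefficients a_ij = z_ij / X_j:
  a_AA = 0/720 = 0.00, a_MA = 108/720 = 0.15, a_RA = 0/720 = 0.00
  a_AM = 64/640 = 0.10, a_MM = 160/640 = 0.25, a_RM = 160/640 = 0.25
  a_AR = 238/680 = 0.35, a_MR = 136/680 = 0.20, a_RR = 68/680 = 0.10
I − A =
  [   1.00    -0.10    -0.35]
  [  -0.15     0.75    -0.20]
  [   0.00    -0.25     0.90]
Cofactors of I−A, C_ij = (−1)^(i+j)·(minor ij) (rows/columns in the sector order above):
  C_11 = (0.75)(0.90) − (-0.20)(-0.25) = 0.6250
  C_12 = −[(-0.15)(0.90) − (-0.20)(0.00)] = 0.1350
  C_13 = (-0.15)(-0.25) − (0.75)(0.00) = 0.0375
  C_21 = −[(-0.10)(0.90) − (-0.35)(-0.25)] = 0.1775
  C_22 = (1.00)(0.90) − (-0.35)(0.00) = 0.9000
  C_23 = −[(1.00)(-0.25) − (-0.10)(0.00)] = 0.2500
  C_31 = (-0.10)(-0.20) − (-0.35)(0.75) = 0.2825
  C_32 = −[(1.00)(-0.20) − (-0.35)(-0.15)] = 0.2525
  C_33 = (1.00)(0.75) − (-0.10)(-0.15) = 0.7350
det(I−A) = Σ_j (I−A)_1j·C_1j = (1.00)(0.6250) + (-0.10)(0.1350) + (-0.35)(0.0375) = 0.598375
adj(I−A) = Cᵀ =
  [ 0.6250   0.1775   0.2825]
  [ 0.1350   0.9000   0.2525]
  [ 0.0375   0.2500   0.7350]
(I − A)⁻¹ = adj(I−A) / det(I−A) ≈
  [   1.0445     0.2966     0.4721]
  [   0.2256     1.5041     0.4220]
  [   0.0627     0.4178     1.2283]
x = (I − A)⁻¹ d = adj(I−A)·d / det(I−A), with det(I−A) = 0.598375:
  x_A = (0.6250·150 + 0.1775·1500 + 0.2825·1425) / 0.598375 = 762.5625 / 0.598375 ≈ 1274.39
  x_M = (0.1350·150 + 0.9000·1500 + 0.2525·1425) / 0.598375 = 1730.0625 / 0.598375 ≈ 2891.27
  x_R = (0.0375·150 + 0.2500·1500 + 0.7350·1425) / 0.598375 = 1428.00 / 0.598375 ≈ 2386.46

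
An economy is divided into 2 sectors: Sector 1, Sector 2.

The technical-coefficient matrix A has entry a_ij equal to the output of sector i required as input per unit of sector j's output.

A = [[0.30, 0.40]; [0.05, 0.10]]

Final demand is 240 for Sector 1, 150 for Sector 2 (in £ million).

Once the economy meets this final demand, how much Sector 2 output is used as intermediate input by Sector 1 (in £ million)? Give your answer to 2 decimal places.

I − A =
  [   0.70    -0.40]
  [  -0.05     0.90]
det(I−A) = (0.70)(0.90) − (-0.40)(-0.05) = 0.6100
adj(I−A) = [[0.90, 0.40], [0.05, 0.70]]
(I − A)⁻¹ = adj(I−A) / det(I−A) ≈
  [   1.4754     0.6557]
  [   0.0820     1.1475]
First solve x = (I − A)⁻¹ d = adj(I−A)·d / det(I−A); in particular x_1 = (0.90·240 + 0.40·150) / 0.6100 = 276.00 / 0.6100 ≈ 452.4590.
Intermediate flow from 2 to 1: z_21 = a_21 · x_1 = 0.05 × 276.00 / 0.6100 = 13.80 / 0.6100 ≈ 22.62.

z_21 = 22.62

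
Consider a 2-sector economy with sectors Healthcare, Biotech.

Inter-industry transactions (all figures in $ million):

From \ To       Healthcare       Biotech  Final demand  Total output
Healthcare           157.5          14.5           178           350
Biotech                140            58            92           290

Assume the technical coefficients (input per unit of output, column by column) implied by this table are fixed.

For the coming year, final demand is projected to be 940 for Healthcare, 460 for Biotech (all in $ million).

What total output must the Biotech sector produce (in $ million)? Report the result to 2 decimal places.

Technical coefficients a_ij = z_ij / X_j:
  a_HH = 157.5/350 = 0.45, a_BH = 140/350 = 0.40
  a_HB = 14.5/290 = 0.05, a_BB = 58/290 = 0.20
I − A =
  [   0.55    -0.05]
  [  -0.40     0.80]
det(I−A) = (0.55)(0.80) − (-0.05)(-0.40) = 0.4200
adj(I−A) = [[0.80, 0.05], [0.40, 0.55]]
(I − A)⁻¹ = adj(I−A) / det(I−A) ≈
  [   1.9048     0.1190]
  [   0.9524     1.3095]
x = (I − A)⁻¹ d = adj(I−A)·d / det(I−A), with det(I−A) = 0.4200:
  x_H = (0.80·940 + 0.05·460) / 0.4200 = 775.00 / 0.4200 ≈ 1845.24
  x_B = (0.40·940 + 0.55·460) / 0.4200 = 629.00 / 0.4200 ≈ 1497.62

x_B = 1497.62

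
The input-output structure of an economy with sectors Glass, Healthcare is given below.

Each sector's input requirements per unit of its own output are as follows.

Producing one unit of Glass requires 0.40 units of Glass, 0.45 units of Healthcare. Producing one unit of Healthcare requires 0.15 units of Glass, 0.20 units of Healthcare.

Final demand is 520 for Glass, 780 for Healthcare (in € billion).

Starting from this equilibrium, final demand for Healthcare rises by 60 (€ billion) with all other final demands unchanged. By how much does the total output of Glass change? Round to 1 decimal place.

I − A =
  [   0.60    -0.15]
  [  -0.45     0.80]
det(I−A) = (0.60)(0.80) − (-0.15)(-0.45) = 0.4125
adj(I−A) = [[0.80, 0.15], [0.45, 0.60]]
(I − A)⁻¹ = adj(I−A) / det(I−A) ≈
  [   1.9394     0.3636]
  [   1.0909     1.4545]
Δx = (I − A)⁻¹ Δd with Δd having +60 in the Healthcare component and 0 elsewhere.
So Δx_G = L_GH · (+60), where L_GH = adj(I−A)_GH / det(I−A) = 0.15 / 0.4125.
Δx_G = 0.15 × (+60) / 0.4125 = 9.00 / 0.4125 ≈ 21.8.

Δx_G = 21.8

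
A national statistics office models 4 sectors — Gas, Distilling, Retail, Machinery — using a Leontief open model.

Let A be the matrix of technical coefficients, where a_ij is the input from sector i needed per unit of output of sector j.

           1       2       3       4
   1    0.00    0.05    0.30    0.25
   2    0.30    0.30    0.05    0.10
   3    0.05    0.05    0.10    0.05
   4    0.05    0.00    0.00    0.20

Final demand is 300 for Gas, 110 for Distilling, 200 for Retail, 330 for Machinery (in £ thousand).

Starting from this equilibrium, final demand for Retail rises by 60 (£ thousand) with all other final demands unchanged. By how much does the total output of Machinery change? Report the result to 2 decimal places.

Δx_4 = 1.36

I − A =
  [   1.00    -0.05    -0.30    -0.25]
  [  -0.30     0.70    -0.05    -0.10]
  [  -0.05    -0.05     0.90    -0.05]
  [  -0.05     0.00     0.00     0.80]
Compute the cofactors C_ij = (−1)^(i+j)·(3×3 minor ij) of I−A; the adjugate is their transpose:
adj(I−A) = Cᵀ =
  [ 0.502000   0.048000   0.170000   0.173500]
  [ 0.222625   0.696000   0.112875   0.163625]
  [ 0.042000   0.041500   0.539000   0.052000]
  [ 0.031375   0.003000   0.010625   0.598875]
det(I−A) = Σ_j (I−A)_1j·C_1j = (1.00)(0.502000) + (-0.05)(0.222625) + (-0.30)(0.042000) + (-0.25)(0.031375) = 0.470425
(I − A)⁻¹ = adj(I−A) / det(I−A) ≈
  [   1.0671     0.1020     0.3614     0.3688]
  [   0.4732     1.4795     0.2399     0.3478]
  [   0.0893     0.0882     1.1458     0.1105]
  [   0.0667     0.0064     0.0226     1.2731]
Δx = (I − A)⁻¹ Δd with Δd having +60 in the Retail component and 0 elsewhere.
So Δx_4 = L_43 · (+60), where L_43 = adj(I−A)_43 / det(I−A) = 0.010625 / 0.470425.
Δx_4 = 0.010625 × (+60) / 0.470425 = 0.6375 / 0.470425 ≈ 1.36.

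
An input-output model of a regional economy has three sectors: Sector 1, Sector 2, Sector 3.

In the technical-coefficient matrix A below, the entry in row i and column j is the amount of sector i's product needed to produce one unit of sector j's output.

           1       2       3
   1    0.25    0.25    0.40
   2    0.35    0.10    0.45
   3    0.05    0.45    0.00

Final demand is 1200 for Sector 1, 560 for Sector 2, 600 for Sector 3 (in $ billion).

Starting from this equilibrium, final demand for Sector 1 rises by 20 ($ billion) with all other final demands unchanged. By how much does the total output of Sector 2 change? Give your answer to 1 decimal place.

I − A =
  [   0.75    -0.25    -0.40]
  [  -0.35     0.90    -0.45]
  [  -0.05    -0.45     1.00]
Cofactors of I−A, C_ij = (−1)^(i+j)·(minor ij) (rows/columns in the sector order above):
  C_11 = (0.90)(1.00) − (-0.45)(-0.45) = 0.6975
  C_12 = −[(-0.35)(1.00) − (-0.45)(-0.05)] = 0.3725
  C_13 = (-0.35)(-0.45) − (0.90)(-0.05) = 0.2025
  C_21 = −[(-0.25)(1.00) − (-0.40)(-0.45)] = 0.4300
  C_22 = (0.75)(1.00) − (-0.40)(-0.05) = 0.7300
  C_23 = −[(0.75)(-0.45) − (-0.25)(-0.05)] = 0.3500
  C_31 = (-0.25)(-0.45) − (-0.40)(0.90) = 0.4725
  C_32 = −[(0.75)(-0.45) − (-0.40)(-0.35)] = 0.4775
  C_33 = (0.75)(0.90) − (-0.25)(-0.35) = 0.5875
det(I−A) = Σ_j (I−A)_1j·C_1j = (0.75)(0.6975) + (-0.25)(0.3725) + (-0.40)(0.2025) = 0.3490
adj(I−A) = Cᵀ =
  [ 0.6975   0.4300   0.4725]
  [ 0.3725   0.7300   0.4775]
  [ 0.2025   0.3500   0.5875]
(I − A)⁻¹ = adj(I−A) / det(I−A) ≈
  [   1.9986     1.2321     1.3539]
  [   1.0673     2.0917     1.3682]
  [   0.5802     1.0029     1.6834]
Δx = (I − A)⁻¹ Δd with Δd having +20 in the Sector 1 component and 0 elsewhere.
So Δx_2 = L_21 · (+20), where L_21 = adj(I−A)_21 / det(I−A) = 0.3725 / 0.3490.
Δx_2 = 0.3725 × (+20) / 0.3490 = 7.45 / 0.3490 ≈ 21.3.

Δx_2 = 21.3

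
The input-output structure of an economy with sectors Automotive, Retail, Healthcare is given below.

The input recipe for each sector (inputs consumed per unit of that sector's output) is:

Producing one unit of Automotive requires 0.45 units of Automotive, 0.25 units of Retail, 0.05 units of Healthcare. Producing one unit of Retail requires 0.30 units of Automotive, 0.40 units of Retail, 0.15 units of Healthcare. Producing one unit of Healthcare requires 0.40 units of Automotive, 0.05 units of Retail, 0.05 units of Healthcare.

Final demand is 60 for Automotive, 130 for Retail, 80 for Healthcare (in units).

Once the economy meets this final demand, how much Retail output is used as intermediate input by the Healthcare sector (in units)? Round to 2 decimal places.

z_23 = 8.82

I − A =
  [   0.55    -0.30    -0.40]
  [  -0.25     0.60    -0.05]
  [  -0.05    -0.15     0.95]
Cofactors of I−A, C_ij = (−1)^(i+j)·(minor ij) (rows/columns in the sector order above):
  C_11 = (0.60)(0.95) − (-0.05)(-0.15) = 0.5625
  C_12 = −[(-0.25)(0.95) − (-0.05)(-0.05)] = 0.2400
  C_13 = (-0.25)(-0.15) − (0.60)(-0.05) = 0.0675
  C_21 = −[(-0.30)(0.95) − (-0.40)(-0.15)] = 0.3450
  C_22 = (0.55)(0.95) − (-0.40)(-0.05) = 0.5025
  C_23 = −[(0.55)(-0.15) − (-0.30)(-0.05)] = 0.0975
  C_31 = (-0.30)(-0.05) − (-0.40)(0.60) = 0.2550
  C_32 = −[(0.55)(-0.05) − (-0.40)(-0.25)] = 0.1275
  C_33 = (0.55)(0.60) − (-0.30)(-0.25) = 0.2550
det(I−A) = Σ_j (I−A)_1j·C_1j = (0.55)(0.5625) + (-0.30)(0.2400) + (-0.40)(0.0675) = 0.210375
adj(I−A) = Cᵀ =
  [ 0.5625   0.3450   0.2550]
  [ 0.2400   0.5025   0.1275]
  [ 0.0675   0.0975   0.2550]
(I − A)⁻¹ = adj(I−A) / det(I−A) ≈
  [   2.6738     1.6399     1.2121]
  [   1.1408     2.3886     0.6061]
  [   0.3209     0.4635     1.2121]
First solve x = (I − A)⁻¹ d = adj(I−A)·d / det(I−A); in particular x_3 = (0.0675·60 + 0.0975·130 + 0.2550·80) / 0.210375 = 37.125 / 0.210375 ≈ 176.4706.
Intermediate flow from 2 to 3: z_23 = a_23 · x_3 = 0.05 × 37.125 / 0.210375 = 1.85625 / 0.210375 ≈ 8.82.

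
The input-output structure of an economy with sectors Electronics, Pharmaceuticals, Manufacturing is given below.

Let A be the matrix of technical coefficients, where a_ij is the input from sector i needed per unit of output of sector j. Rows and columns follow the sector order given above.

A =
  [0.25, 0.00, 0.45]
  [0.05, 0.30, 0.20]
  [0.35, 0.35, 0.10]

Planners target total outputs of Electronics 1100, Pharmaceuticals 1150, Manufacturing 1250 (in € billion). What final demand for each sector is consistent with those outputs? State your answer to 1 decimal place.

d_E = 262.5, d_P = 500.0, d_M = 337.5

I − A =
  [   0.75     0.00    -0.45]
  [  -0.05     0.70    -0.20]
  [  -0.35    -0.35     0.90]
d = (I − A) x:
  d_E = (+0.75)·1100 + (+0.00)·1150 + (-0.45)·1250 = 262.5
  d_P = (-0.05)·1100 + (+0.70)·1150 + (-0.20)·1250 = 500.0
  d_M = (-0.35)·1100 + (-0.35)·1150 + (+0.90)·1250 = 337.5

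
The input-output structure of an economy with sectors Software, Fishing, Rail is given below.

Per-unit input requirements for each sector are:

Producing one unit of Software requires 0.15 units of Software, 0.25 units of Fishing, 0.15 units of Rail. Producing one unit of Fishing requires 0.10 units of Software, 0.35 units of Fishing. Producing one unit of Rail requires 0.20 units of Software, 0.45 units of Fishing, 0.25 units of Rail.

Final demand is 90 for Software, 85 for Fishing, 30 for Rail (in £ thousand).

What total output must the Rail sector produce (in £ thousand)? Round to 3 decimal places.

x_3 = 70.051

I − A =
  [   0.85    -0.10    -0.20]
  [  -0.25     0.65    -0.45]
  [  -0.15     0.00     0.75]
Cofactors of I−A, C_ij = (−1)^(i+j)·(minor ij) (rows/columns in the sector order above):
  C_11 = (0.65)(0.75) − (-0.45)(0.00) = 0.4875
  C_12 = −[(-0.25)(0.75) − (-0.45)(-0.15)] = 0.2550
  C_13 = (-0.25)(0.00) − (0.65)(-0.15) = 0.0975
  C_21 = −[(-0.10)(0.75) − (-0.20)(0.00)] = 0.0750
  C_22 = (0.85)(0.75) − (-0.20)(-0.15) = 0.6075
  C_23 = −[(0.85)(0.00) − (-0.10)(-0.15)] = 0.0150
  C_31 = (-0.10)(-0.45) − (-0.20)(0.65) = 0.1750
  C_32 = −[(0.85)(-0.45) − (-0.20)(-0.25)] = 0.4325
  C_33 = (0.85)(0.65) − (-0.10)(-0.25) = 0.5275
det(I−A) = Σ_j (I−A)_1j·C_1j = (0.85)(0.4875) + (-0.10)(0.2550) + (-0.20)(0.0975) = 0.369375
adj(I−A) = Cᵀ =
  [ 0.4875   0.0750   0.1750]
  [ 0.2550   0.6075   0.4325]
  [ 0.0975   0.0150   0.5275]
(I − A)⁻¹ = adj(I−A) / det(I−A) ≈
  [   1.3198     0.2030     0.4738]
  [   0.6904     1.6447     1.1709]
  [   0.2640     0.0406     1.4281]
x = (I − A)⁻¹ d = adj(I−A)·d / det(I−A), with det(I−A) = 0.369375:
  x_1 = (0.4875·90 + 0.0750·85 + 0.1750·30) / 0.369375 = 55.50 / 0.369375 ≈ 150.254
  x_2 = (0.2550·90 + 0.6075·85 + 0.4325·30) / 0.369375 = 87.5625 / 0.369375 ≈ 237.056
  x_3 = (0.0975·90 + 0.0150·85 + 0.5275·30) / 0.369375 = 25.875 / 0.369375 ≈ 70.051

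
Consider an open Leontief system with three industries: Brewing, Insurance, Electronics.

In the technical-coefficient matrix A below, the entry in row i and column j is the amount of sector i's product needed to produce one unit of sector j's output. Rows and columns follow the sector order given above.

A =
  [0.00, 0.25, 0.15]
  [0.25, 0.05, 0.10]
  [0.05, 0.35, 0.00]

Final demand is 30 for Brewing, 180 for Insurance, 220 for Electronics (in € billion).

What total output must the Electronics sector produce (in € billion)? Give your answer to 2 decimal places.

x_3 = 318.35

I − A =
  [   1.00    -0.25    -0.15]
  [  -0.25     0.95    -0.10]
  [  -0.05    -0.35     1.00]
Cofactors of I−A, C_ij = (−1)^(i+j)·(minor ij) (rows/columns in the sector order above):
  C_11 = (0.95)(1.00) − (-0.10)(-0.35) = 0.9150
  C_12 = −[(-0.25)(1.00) − (-0.10)(-0.05)] = 0.2550
  C_13 = (-0.25)(-0.35) − (0.95)(-0.05) = 0.1350
  C_21 = −[(-0.25)(1.00) − (-0.15)(-0.35)] = 0.3025
  C_22 = (1.00)(1.00) − (-0.15)(-0.05) = 0.9925
  C_23 = −[(1.00)(-0.35) − (-0.25)(-0.05)] = 0.3625
  C_31 = (-0.25)(-0.10) − (-0.15)(0.95) = 0.1675
  C_32 = −[(1.00)(-0.10) − (-0.15)(-0.25)] = 0.1375
  C_33 = (1.00)(0.95) − (-0.25)(-0.25) = 0.8875
det(I−A) = Σ_j (I−A)_1j·C_1j = (1.00)(0.9150) + (-0.25)(0.2550) + (-0.15)(0.1350) = 0.8310
adj(I−A) = Cᵀ =
  [ 0.9150   0.3025   0.1675]
  [ 0.2550   0.9925   0.1375]
  [ 0.1350   0.3625   0.8875]
(I − A)⁻¹ = adj(I−A) / det(I−A) ≈
  [   1.1011     0.3640     0.2016]
  [   0.3069     1.1943     0.1655]
  [   0.1625     0.4362     1.0680]
x = (I − A)⁻¹ d = adj(I−A)·d / det(I−A), with det(I−A) = 0.8310:
  x_1 = (0.9150·30 + 0.3025·180 + 0.1675·220) / 0.8310 = 118.75 / 0.8310 ≈ 142.90
  x_2 = (0.2550·30 + 0.9925·180 + 0.1375·220) / 0.8310 = 216.55 / 0.8310 ≈ 260.59
  x_3 = (0.1350·30 + 0.3625·180 + 0.8875·220) / 0.8310 = 264.55 / 0.8310 ≈ 318.35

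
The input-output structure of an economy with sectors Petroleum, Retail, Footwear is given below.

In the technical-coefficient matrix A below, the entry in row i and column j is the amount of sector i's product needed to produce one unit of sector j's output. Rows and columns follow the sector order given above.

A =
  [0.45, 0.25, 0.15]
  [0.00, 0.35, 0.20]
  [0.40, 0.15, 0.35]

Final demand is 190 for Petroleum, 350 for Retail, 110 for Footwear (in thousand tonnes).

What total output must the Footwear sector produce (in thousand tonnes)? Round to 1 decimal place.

x_F = 972.7

I − A =
  [   0.55    -0.25    -0.15]
  [   0.00     0.65    -0.20]
  [  -0.40    -0.15     0.65]
Cofactors of I−A, C_ij = (−1)^(i+j)·(minor ij) (rows/columns in the sector order above):
  C_11 = (0.65)(0.65) − (-0.20)(-0.15) = 0.3925
  C_12 = −[(0.00)(0.65) − (-0.20)(-0.40)] = 0.0800
  C_13 = (0.00)(-0.15) − (0.65)(-0.40) = 0.2600
  C_21 = −[(-0.25)(0.65) − (-0.15)(-0.15)] = 0.1850
  C_22 = (0.55)(0.65) − (-0.15)(-0.40) = 0.2975
  C_23 = −[(0.55)(-0.15) − (-0.25)(-0.40)] = 0.1825
  C_31 = (-0.25)(-0.20) − (-0.15)(0.65) = 0.1475
  C_32 = −[(0.55)(-0.20) − (-0.15)(0.00)] = 0.1100
  C_33 = (0.55)(0.65) − (-0.25)(0.00) = 0.3575
det(I−A) = Σ_j (I−A)_1j·C_1j = (0.55)(0.3925) + (-0.25)(0.0800) + (-0.15)(0.2600) = 0.156875
adj(I−A) = Cᵀ =
  [ 0.3925   0.1850   0.1475]
  [ 0.0800   0.2975   0.1100]
  [ 0.2600   0.1825   0.3575]
(I − A)⁻¹ = adj(I−A) / det(I−A) ≈
  [   2.5020     1.1793     0.9402]
  [   0.5100     1.8964     0.7012]
  [   1.6574     1.1633     2.2789]
x = (I − A)⁻¹ d = adj(I−A)·d / det(I−A), with det(I−A) = 0.156875:
  x_P = (0.3925·190 + 0.1850·350 + 0.1475·110) / 0.156875 = 155.55 / 0.156875 ≈ 991.6
  x_R = (0.0800·190 + 0.2975·350 + 0.1100·110) / 0.156875 = 131.425 / 0.156875 ≈ 837.8
  x_F = (0.2600·190 + 0.1825·350 + 0.3575·110) / 0.156875 = 152.60 / 0.156875 ≈ 972.7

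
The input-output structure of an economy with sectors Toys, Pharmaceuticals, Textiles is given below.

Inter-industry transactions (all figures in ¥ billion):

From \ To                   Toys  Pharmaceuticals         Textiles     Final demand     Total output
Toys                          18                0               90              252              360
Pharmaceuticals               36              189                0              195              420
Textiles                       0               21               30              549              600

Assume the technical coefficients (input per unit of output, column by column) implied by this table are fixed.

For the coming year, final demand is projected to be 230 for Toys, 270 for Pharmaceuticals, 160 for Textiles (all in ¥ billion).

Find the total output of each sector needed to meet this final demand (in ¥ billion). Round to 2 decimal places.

x_1 = 273.19, x_2 = 540.58, x_3 = 196.87

Technical coefficients a_ij = z_ij / X_j:
  a_11 = 18/360 = 0.05, a_21 = 36/360 = 0.10, a_31 = 0/360 = 0.00
  a_12 = 0/420 = 0.00, a_22 = 189/420 = 0.45, a_32 = 21/420 = 0.05
  a_13 = 90/600 = 0.15, a_23 = 0/600 = 0.00, a_33 = 30/600 = 0.05
I − A =
  [   0.95     0.00    -0.15]
  [  -0.10     0.55     0.00]
  [   0.00    -0.05     0.95]
Cofactors of I−A, C_ij = (−1)^(i+j)·(minor ij) (rows/columns in the sector order above):
  C_11 = (0.55)(0.95) − (0.00)(-0.05) = 0.5225
  C_12 = −[(-0.10)(0.95) − (0.00)(0.00)] = 0.0950
  C_13 = (-0.10)(-0.05) − (0.55)(0.00) = 0.0050
  C_21 = −[(0.00)(0.95) − (-0.15)(-0.05)] = 0.0075
  C_22 = (0.95)(0.95) − (-0.15)(0.00) = 0.9025
  C_23 = −[(0.95)(-0.05) − (0.00)(0.00)] = 0.0475
  C_31 = (0.00)(0.00) − (-0.15)(0.55) = 0.0825
  C_32 = −[(0.95)(0.00) − (-0.15)(-0.10)] = 0.0150
  C_33 = (0.95)(0.55) − (0.00)(-0.10) = 0.5225
det(I−A) = Σ_j (I−A)_1j·C_1j = (0.95)(0.5225) + (0.00)(0.0950) + (-0.15)(0.0050) = 0.495625
adj(I−A) = Cᵀ =
  [ 0.5225   0.0075   0.0825]
  [ 0.0950   0.9025   0.0150]
  [ 0.0050   0.0475   0.5225]
(I − A)⁻¹ = adj(I−A) / det(I−A) ≈
  [   1.0542     0.0151     0.1665]
  [   0.1917     1.8209     0.0303]
  [   0.0101     0.0958     1.0542]
x = (I − A)⁻¹ d = adj(I−A)·d / det(I−A), with det(I−A) = 0.495625:
  x_1 = (0.5225·230 + 0.0075·270 + 0.0825·160) / 0.495625 = 135.40 / 0.495625 ≈ 273.19
  x_2 = (0.0950·230 + 0.9025·270 + 0.0150·160) / 0.495625 = 267.925 / 0.495625 ≈ 540.58
  x_3 = (0.0050·230 + 0.0475·270 + 0.5225·160) / 0.495625 = 97.575 / 0.495625 ≈ 196.87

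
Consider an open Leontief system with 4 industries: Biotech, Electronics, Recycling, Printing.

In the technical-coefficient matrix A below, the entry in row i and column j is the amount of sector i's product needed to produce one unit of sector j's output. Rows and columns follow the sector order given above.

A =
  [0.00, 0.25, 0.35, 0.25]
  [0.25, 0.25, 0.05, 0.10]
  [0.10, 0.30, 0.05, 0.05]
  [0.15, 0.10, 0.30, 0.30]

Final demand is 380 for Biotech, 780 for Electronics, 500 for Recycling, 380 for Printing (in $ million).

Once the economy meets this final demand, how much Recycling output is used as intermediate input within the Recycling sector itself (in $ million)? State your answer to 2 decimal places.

I − A =
  [   1.00    -0.25    -0.35    -0.25]
  [  -0.25     0.75    -0.05    -0.10]
  [  -0.10    -0.30     0.95    -0.05]
  [  -0.15    -0.10    -0.30     0.70]
Compute the cofactors C_ij = (−1)^(i+j)·(3×3 minor ij) of I−A; the adjugate is their transpose:
adj(I−A) = Cᵀ =
  [ 0.458250   0.284000   0.254000   0.222375]
  [ 0.183625   0.579750   0.148375   0.159000]
  [ 0.115375   0.225625   0.433125   0.104375]
  [ 0.173875   0.240375   0.261250   0.584375]
det(I−A) = Σ_j (I−A)_1j·C_1j = (1.00)(0.458250) + (-0.25)(0.183625) + (-0.35)(0.115375) + (-0.25)(0.173875) = 0.32849375
(I − A)⁻¹ = adj(I−A) / det(I−A) ≈
  [   1.3950     0.8646     0.7732     0.6770]
  [   0.5590     1.7649     0.4517     0.4840]
  [   0.3512     0.6868     1.3185     0.3177]
  [   0.5293     0.7317     0.7953     1.7790]
First solve x = (I − A)⁻¹ d = adj(I−A)·d / det(I−A); in particular x_R = (0.115375·380 + 0.225625·780 + 0.433125·500 + 0.104375·380) / 0.32849375 = 476.055 / 0.32849375 ≈ 1449.2057.
Intermediate flow from R to R: z_RR = a_RR · x_R = 0.05 × 476.055 / 0.32849375 = 23.80275 / 0.32849375 ≈ 72.46.

z_RR = 72.46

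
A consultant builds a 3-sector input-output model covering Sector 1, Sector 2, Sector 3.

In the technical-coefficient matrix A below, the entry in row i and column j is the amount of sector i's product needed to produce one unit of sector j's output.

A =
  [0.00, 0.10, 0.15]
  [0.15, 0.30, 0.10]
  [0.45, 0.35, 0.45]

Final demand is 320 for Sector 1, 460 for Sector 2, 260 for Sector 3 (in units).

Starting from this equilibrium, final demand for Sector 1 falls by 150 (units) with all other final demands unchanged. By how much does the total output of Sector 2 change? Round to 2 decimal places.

Δx_2 = -67.79

I − A =
  [   1.00    -0.10    -0.15]
  [  -0.15     0.70    -0.10]
  [  -0.45    -0.35     0.55]
Cofactors of I−A, C_ij = (−1)^(i+j)·(minor ij) (rows/columns in the sector order above):
  C_11 = (0.70)(0.55) − (-0.10)(-0.35) = 0.3500
  C_12 = −[(-0.15)(0.55) − (-0.10)(-0.45)] = 0.1275
  C_13 = (-0.15)(-0.35) − (0.70)(-0.45) = 0.3675
  C_21 = −[(-0.10)(0.55) − (-0.15)(-0.35)] = 0.1075
  C_22 = (1.00)(0.55) − (-0.15)(-0.45) = 0.4825
  C_23 = −[(1.00)(-0.35) − (-0.10)(-0.45)] = 0.3950
  C_31 = (-0.10)(-0.10) − (-0.15)(0.70) = 0.1150
  C_32 = −[(1.00)(-0.10) − (-0.15)(-0.15)] = 0.1225
  C_33 = (1.00)(0.70) − (-0.10)(-0.15) = 0.6850
det(I−A) = Σ_j (I−A)_1j·C_1j = (1.00)(0.3500) + (-0.10)(0.1275) + (-0.15)(0.3675) = 0.282125
adj(I−A) = Cᵀ =
  [ 0.3500   0.1075   0.1150]
  [ 0.1275   0.4825   0.1225]
  [ 0.3675   0.3950   0.6850]
(I − A)⁻¹ = adj(I−A) / det(I−A) ≈
  [   1.2406     0.3810     0.4076]
  [   0.4519     1.7102     0.4342]
  [   1.3026     1.4001     2.4280]
Δx = (I − A)⁻¹ Δd with Δd having -150 in the Sector 1 component and 0 elsewhere.
So Δx_2 = L_21 · (-150), where L_21 = adj(I−A)_21 / det(I−A) = 0.1275 / 0.282125.
Δx_2 = 0.1275 × (-150) / 0.282125 = -19.125 / 0.282125 ≈ -67.79.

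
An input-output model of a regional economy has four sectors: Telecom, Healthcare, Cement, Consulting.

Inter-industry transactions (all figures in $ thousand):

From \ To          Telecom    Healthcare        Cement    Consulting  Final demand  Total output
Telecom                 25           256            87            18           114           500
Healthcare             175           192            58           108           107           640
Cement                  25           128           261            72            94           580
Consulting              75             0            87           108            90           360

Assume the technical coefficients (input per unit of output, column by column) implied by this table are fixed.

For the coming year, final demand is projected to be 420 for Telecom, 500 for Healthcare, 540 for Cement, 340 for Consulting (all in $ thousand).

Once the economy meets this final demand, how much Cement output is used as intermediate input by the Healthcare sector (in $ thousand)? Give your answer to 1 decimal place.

z_32 = 571.1

Technical coefficients a_ij = z_ij / X_j:
  a_11 = 25/500 = 0.05, a_21 = 175/500 = 0.35, a_31 = 25/500 = 0.05, a_41 = 75/500 = 0.15
  a_12 = 256/640 = 0.40, a_22 = 192/640 = 0.30, a_32 = 128/640 = 0.20, a_42 = 0/640 = 0.00
  a_13 = 87/580 = 0.15, a_23 = 58/580 = 0.10, a_33 = 261/580 = 0.45, a_43 = 87/580 = 0.15
  a_14 = 18/360 = 0.05, a_24 = 108/360 = 0.30, a_34 = 72/360 = 0.20, a_44 = 108/360 = 0.30
I − A =
  [   0.95    -0.40    -0.15    -0.05]
  [  -0.35     0.70    -0.10    -0.30]
  [  -0.05    -0.20     0.55    -0.20]
  [  -0.15     0.00    -0.15     0.70]
Compute the cofactors C_ij = (−1)^(i+j)·(3×3 minor ij) of I−A; the adjugate is their transpose:
adj(I−A) = Cᵀ =
  [ 0.225500   0.164500   0.124750   0.122250]
  [ 0.157750   0.323000   0.154625   0.193875]
  [ 0.103500   0.157500   0.344250   0.173250]
  [ 0.070500   0.069000   0.100500   0.252000]
det(I−A) = Σ_j (I−A)_1j·C_1j = (0.95)(0.225500) + (-0.40)(0.157750) + (-0.15)(0.103500) + (-0.05)(0.070500) = 0.132075
(I − A)⁻¹ = adj(I−A) / det(I−A) ≈
  [   1.7074     1.2455     0.9445     0.9256]
  [   1.1944     2.4456     1.1707     1.4679]
  [   0.7836     1.1925     2.6065     1.3118]
  [   0.5338     0.5224     0.7609     1.9080]
First solve x = (I − A)⁻¹ d = adj(I−A)·d / det(I−A); in particular x_2 = (0.157750·420 + 0.323000·500 + 0.154625·540 + 0.193875·340) / 0.132075 = 377.17 / 0.132075 ≈ 2855.726.
Intermediate flow from 3 to 2: z_32 = a_32 · x_2 = 0.20 × 377.17 / 0.132075 = 75.434 / 0.132075 ≈ 571.1.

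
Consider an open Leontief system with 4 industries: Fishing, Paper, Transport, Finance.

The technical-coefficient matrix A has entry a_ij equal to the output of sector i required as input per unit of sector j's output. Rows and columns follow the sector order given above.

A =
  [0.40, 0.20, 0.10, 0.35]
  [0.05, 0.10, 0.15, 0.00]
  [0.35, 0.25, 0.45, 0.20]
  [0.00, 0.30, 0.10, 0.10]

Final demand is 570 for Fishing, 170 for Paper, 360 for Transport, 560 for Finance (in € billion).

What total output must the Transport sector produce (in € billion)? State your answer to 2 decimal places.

I − A =
  [   0.60    -0.20    -0.10    -0.35]
  [  -0.05     0.90    -0.15     0.00]
  [  -0.35    -0.25     0.55    -0.20]
  [   0.00    -0.30    -0.10     0.90]
Compute the cofactors C_ij = (−1)^(i+j)·(3×3 minor ij) of I−A; the adjugate is their transpose:
adj(I−A) = Cᵀ =
  [ 0.384750   0.190000   0.155250   0.184125]
  [ 0.071000   0.241250   0.087250   0.047000]
  [ 0.297750   0.270750   0.471750   0.220625]
  [ 0.056750   0.110500   0.081500   0.225750]
det(I−A) = Σ_j (I−A)_1j·C_1j = (0.60)(0.384750) + (-0.20)(0.071000) + (-0.10)(0.297750) + (-0.35)(0.056750) = 0.1670125
(I − A)⁻¹ = adj(I−A) / det(I−A) ≈
  [   2.3037     1.1376     0.9296     1.1025]
  [   0.4251     1.4445     0.5224     0.2814]
  [   1.7828     1.6211     2.8246     1.3210]
  [   0.3398     0.6616     0.4880     1.3517]
x = (I − A)⁻¹ d = adj(I−A)·d / det(I−A), with det(I−A) = 0.1670125:
  x_1 = (0.384750·570 + 0.190000·170 + 0.155250·360 + 0.184125·560) / 0.1670125 = 410.6075 / 0.1670125 ≈ 2458.54
  x_2 = (0.071000·570 + 0.241250·170 + 0.087250·360 + 0.047000·560) / 0.1670125 = 139.2125 / 0.1670125 ≈ 833.55
  x_3 = (0.297750·570 + 0.270750·170 + 0.471750·360 + 0.220625·560) / 0.1670125 = 509.125 / 0.1670125 ≈ 3048.42
  x_4 = (0.056750·570 + 0.110500·170 + 0.081500·360 + 0.225750·560) / 0.1670125 = 206.8925 / 0.1670125 ≈ 1238.78

x_3 = 3048.42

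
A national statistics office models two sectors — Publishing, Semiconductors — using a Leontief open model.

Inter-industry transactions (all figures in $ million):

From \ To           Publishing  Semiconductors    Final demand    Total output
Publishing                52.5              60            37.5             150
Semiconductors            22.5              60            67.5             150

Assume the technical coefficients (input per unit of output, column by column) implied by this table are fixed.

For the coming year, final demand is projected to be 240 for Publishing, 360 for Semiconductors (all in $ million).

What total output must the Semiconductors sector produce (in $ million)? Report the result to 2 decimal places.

x_S = 818.18

Technical coefficients a_ij = z_ij / X_j:
  a_PP = 52.5/150 = 0.35, a_SP = 22.5/150 = 0.15
  a_PS = 60/150 = 0.40, a_SS = 60/150 = 0.40
I − A =
  [   0.65    -0.40]
  [  -0.15     0.60]
det(I−A) = (0.65)(0.60) − (-0.40)(-0.15) = 0.3300
adj(I−A) = [[0.60, 0.40], [0.15, 0.65]]
(I − A)⁻¹ = adj(I−A) / det(I−A) ≈
  [   1.8182     1.2121]
  [   0.4545     1.9697]
x = (I − A)⁻¹ d = adj(I−A)·d / det(I−A), with det(I−A) = 0.3300:
  x_P = (0.60·240 + 0.40·360) / 0.3300 = 288.00 / 0.3300 ≈ 872.73
  x_S = (0.15·240 + 0.65·360) / 0.3300 = 270.00 / 0.3300 ≈ 818.18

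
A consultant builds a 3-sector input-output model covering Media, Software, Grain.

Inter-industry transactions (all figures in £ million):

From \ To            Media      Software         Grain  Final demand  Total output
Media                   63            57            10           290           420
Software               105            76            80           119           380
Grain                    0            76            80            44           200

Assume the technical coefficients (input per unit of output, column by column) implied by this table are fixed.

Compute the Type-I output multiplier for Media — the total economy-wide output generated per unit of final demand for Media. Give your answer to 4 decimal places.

m_1 = 1.9048

Technical coefficients a_ij = z_ij / X_j:
  a_11 = 63/420 = 0.15, a_21 = 105/420 = 0.25, a_31 = 0/420 = 0.00
  a_12 = 57/380 = 0.15, a_22 = 76/380 = 0.20, a_32 = 76/380 = 0.20
  a_13 = 10/200 = 0.05, a_23 = 80/200 = 0.40, a_33 = 80/200 = 0.40
I − A =
  [   0.85    -0.15    -0.05]
  [  -0.25     0.80    -0.40]
  [   0.00    -0.20     0.60]
Cofactors of I−A, C_ij = (−1)^(i+j)·(minor ij) (rows/columns in the sector order above):
  C_11 = (0.80)(0.60) − (-0.40)(-0.20) = 0.4000
  C_12 = −[(-0.25)(0.60) − (-0.40)(0.00)] = 0.1500
  C_13 = (-0.25)(-0.20) − (0.80)(0.00) = 0.0500
  C_21 = −[(-0.15)(0.60) − (-0.05)(-0.20)] = 0.1000
  C_22 = (0.85)(0.60) − (-0.05)(0.00) = 0.5100
  C_23 = −[(0.85)(-0.20) − (-0.15)(0.00)] = 0.1700
  C_31 = (-0.15)(-0.40) − (-0.05)(0.80) = 0.1000
  C_32 = −[(0.85)(-0.40) − (-0.05)(-0.25)] = 0.3525
  C_33 = (0.85)(0.80) − (-0.15)(-0.25) = 0.6425
det(I−A) = Σ_j (I−A)_1j·C_1j = (0.85)(0.4000) + (-0.15)(0.1500) + (-0.05)(0.0500) = 0.3150
adj(I−A) = Cᵀ =
  [ 0.4000   0.1000   0.1000]
  [ 0.1500   0.5100   0.3525]
  [ 0.0500   0.1700   0.6425]
(I − A)⁻¹ = adj(I−A) / det(I−A) ≈
  [   1.26984     0.31746     0.31746]
  [   0.47619     1.61905     1.11905]
  [   0.15873     0.53968     2.03968]
The output multiplier for sector j is the column-j sum of the Leontief inverse (I − A)⁻¹ = adj(I−A) / det(I−A).
Column 1 of adj(I−A): (0.4000, 0.1500, 0.0500); det(I−A) = 0.3150.
m_1 = (0.4000 + 0.1500 + 0.0500) / 0.3150 = 0.60 / 0.3150 ≈ 1.9048.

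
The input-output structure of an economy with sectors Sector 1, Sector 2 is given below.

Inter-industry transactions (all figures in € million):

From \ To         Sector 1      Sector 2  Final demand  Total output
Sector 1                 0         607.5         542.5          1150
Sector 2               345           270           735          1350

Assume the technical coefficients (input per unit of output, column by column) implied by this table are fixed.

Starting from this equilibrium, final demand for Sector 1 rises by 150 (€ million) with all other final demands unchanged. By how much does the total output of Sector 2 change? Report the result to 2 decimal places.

Technical coefficients a_ij = z_ij / X_j:
  a_11 = 0/1150 = 0.00, a_21 = 345/1150 = 0.30
  a_12 = 607.5/1350 = 0.45, a_22 = 270/1350 = 0.20
I − A =
  [   1.00    -0.45]
  [  -0.30     0.80]
det(I−A) = (1.00)(0.80) − (-0.45)(-0.30) = 0.6650
adj(I−A) = [[0.80, 0.45], [0.30, 1.00]]
(I − A)⁻¹ = adj(I−A) / det(I−A) ≈
  [   1.2030     0.6767]
  [   0.4511     1.5038]
Δx = (I − A)⁻¹ Δd with Δd having +150 in the Sector 1 component and 0 elsewhere.
So Δx_2 = L_21 · (+150), where L_21 = adj(I−A)_21 / det(I−A) = 0.30 / 0.6650.
Δx_2 = 0.30 × (+150) / 0.6650 = 45.00 / 0.6650 ≈ 67.67.

Δx_2 = 67.67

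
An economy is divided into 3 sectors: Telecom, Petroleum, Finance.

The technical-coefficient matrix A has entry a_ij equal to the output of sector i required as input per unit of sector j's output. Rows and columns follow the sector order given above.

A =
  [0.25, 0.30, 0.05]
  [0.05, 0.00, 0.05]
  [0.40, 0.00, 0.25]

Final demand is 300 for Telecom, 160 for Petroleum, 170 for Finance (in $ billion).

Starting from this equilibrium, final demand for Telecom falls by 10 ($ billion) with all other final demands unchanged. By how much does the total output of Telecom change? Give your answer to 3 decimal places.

I − A =
  [   0.75    -0.30    -0.05]
  [  -0.05     1.00    -0.05]
  [  -0.40     0.00     0.75]
Cofactors of I−A, C_ij = (−1)^(i+j)·(minor ij) (rows/columns in the sector order above):
  C_11 = (1.00)(0.75) − (-0.05)(0.00) = 0.7500
  C_12 = −[(-0.05)(0.75) − (-0.05)(-0.40)] = 0.0575
  C_13 = (-0.05)(0.00) − (1.00)(-0.40) = 0.4000
  C_21 = −[(-0.30)(0.75) − (-0.05)(0.00)] = 0.2250
  C_22 = (0.75)(0.75) − (-0.05)(-0.40) = 0.5425
  C_23 = −[(0.75)(0.00) − (-0.30)(-0.40)] = 0.1200
  C_31 = (-0.30)(-0.05) − (-0.05)(1.00) = 0.0650
  C_32 = −[(0.75)(-0.05) − (-0.05)(-0.05)] = 0.0400
  C_33 = (0.75)(1.00) − (-0.30)(-0.05) = 0.7350
det(I−A) = Σ_j (I−A)_1j·C_1j = (0.75)(0.7500) + (-0.30)(0.0575) + (-0.05)(0.4000) = 0.52525
adj(I−A) = Cᵀ =
  [ 0.7500   0.2250   0.0650]
  [ 0.0575   0.5425   0.0400]
  [ 0.4000   0.1200   0.7350]
(I − A)⁻¹ = adj(I−A) / det(I−A) ≈
  [   1.4279     0.4284     0.1238]
  [   0.1095     1.0328     0.0762]
  [   0.7615     0.2285     1.3993]
Δx = (I − A)⁻¹ Δd with Δd having -10 in the Telecom component and 0 elsewhere.
So Δx_1 = L_11 · (-10), where L_11 = adj(I−A)_11 / det(I−A) = 0.7500 / 0.52525.
Δx_1 = 0.7500 × (-10) / 0.52525 = -7.50 / 0.52525 ≈ -14.279.

Δx_1 = -14.279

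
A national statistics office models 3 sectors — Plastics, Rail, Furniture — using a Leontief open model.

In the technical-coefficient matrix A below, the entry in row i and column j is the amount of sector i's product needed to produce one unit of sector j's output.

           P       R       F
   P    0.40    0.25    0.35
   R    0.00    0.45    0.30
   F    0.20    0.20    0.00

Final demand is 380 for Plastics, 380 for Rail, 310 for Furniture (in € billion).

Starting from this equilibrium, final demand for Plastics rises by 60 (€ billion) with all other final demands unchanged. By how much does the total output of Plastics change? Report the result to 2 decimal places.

I − A =
  [   0.60    -0.25    -0.35]
  [   0.00     0.55    -0.30]
  [  -0.20    -0.20     1.00]
Cofactors of I−A, C_ij = (−1)^(i+j)·(minor ij) (rows/columns in the sector order above):
  C_11 = (0.55)(1.00) − (-0.30)(-0.20) = 0.4900
  C_12 = −[(0.00)(1.00) − (-0.30)(-0.20)] = 0.0600
  C_13 = (0.00)(-0.20) − (0.55)(-0.20) = 0.1100
  C_21 = −[(-0.25)(1.00) − (-0.35)(-0.20)] = 0.3200
  C_22 = (0.60)(1.00) − (-0.35)(-0.20) = 0.5300
  C_23 = −[(0.60)(-0.20) − (-0.25)(-0.20)] = 0.1700
  C_31 = (-0.25)(-0.30) − (-0.35)(0.55) = 0.2675
  C_32 = −[(0.60)(-0.30) − (-0.35)(0.00)] = 0.1800
  C_33 = (0.60)(0.55) − (-0.25)(0.00) = 0.3300
det(I−A) = Σ_j (I−A)_1j·C_1j = (0.60)(0.4900) + (-0.25)(0.0600) + (-0.35)(0.1100) = 0.2405
adj(I−A) = Cᵀ =
  [ 0.4900   0.3200   0.2675]
  [ 0.0600   0.5300   0.1800]
  [ 0.1100   0.1700   0.3300]
(I − A)⁻¹ = adj(I−A) / det(I−A) ≈
  [   2.0374     1.3306     1.1123]
  [   0.2495     2.2037     0.7484]
  [   0.4574     0.7069     1.3721]
Δx = (I − A)⁻¹ Δd with Δd having +60 in the Plastics component and 0 elsewhere.
So Δx_P = L_PP · (+60), where L_PP = adj(I−A)_PP / det(I−A) = 0.4900 / 0.2405.
Δx_P = 0.4900 × (+60) / 0.2405 = 29.40 / 0.2405 ≈ 122.25.

Δx_P = 122.25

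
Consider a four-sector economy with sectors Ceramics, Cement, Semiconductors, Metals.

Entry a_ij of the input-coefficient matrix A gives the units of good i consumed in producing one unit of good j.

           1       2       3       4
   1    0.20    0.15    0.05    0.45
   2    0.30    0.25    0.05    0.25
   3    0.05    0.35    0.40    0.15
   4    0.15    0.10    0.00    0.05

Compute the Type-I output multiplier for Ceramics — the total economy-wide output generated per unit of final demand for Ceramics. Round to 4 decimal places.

I − A =
  [   0.80    -0.15    -0.05    -0.45]
  [  -0.30     0.75    -0.05    -0.25]
  [  -0.05    -0.35     0.60    -0.15]
  [  -0.15    -0.10     0.00     0.95]
Compute the cofactors C_ij = (−1)^(i+j)·(3×3 minor ij) of I−A; the adjugate is their transpose:
adj(I−A) = Cᵀ =
  [ 0.395125   0.129875   0.043750   0.228250]
  [ 0.197000   0.412000   0.050750   0.209750]
  [ 0.168625   0.267125   0.437500   0.219250]
  [ 0.083125   0.063875   0.012250   0.311500]
det(I−A) = Σ_j (I−A)_1j·C_1j = (0.80)(0.395125) + (-0.15)(0.197000) + (-0.05)(0.168625) + (-0.45)(0.083125) = 0.2407125
(I − A)⁻¹ = adj(I−A) / det(I−A) ≈
  [   1.64148     0.53954     0.18175     0.94823]
  [   0.81840     1.71159     0.21083     0.87137]
  [   0.70052     1.10973     1.81752     0.91084]
  [   0.34533     0.26536     0.05089     1.29407]
The output multiplier for sector j is the column-j sum of the Leontief inverse (I − A)⁻¹ = adj(I−A) / det(I−A).
Column 1 of adj(I−A): (0.395125, 0.197000, 0.168625, 0.083125); det(I−A) = 0.2407125.
m_1 = (0.395125 + 0.197000 + 0.168625 + 0.083125) / 0.2407125 = 0.843875 / 0.2407125 ≈ 3.5057.

m_1 = 3.5057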